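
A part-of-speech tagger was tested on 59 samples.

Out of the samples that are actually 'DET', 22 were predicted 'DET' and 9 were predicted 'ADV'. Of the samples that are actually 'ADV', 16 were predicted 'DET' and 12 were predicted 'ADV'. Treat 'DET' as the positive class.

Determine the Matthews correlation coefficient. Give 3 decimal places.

MCC = (TP·TN − FP·FN) / √((TP+FP)(TP+FN)(TN+FP)(TN+FN))
Numerator = 22·12 − 16·9 = 120
Denominator = √(38·31·28·21) = √692664 = 832.2644
MCC = 120 / 832.2644 = 0.144

0.144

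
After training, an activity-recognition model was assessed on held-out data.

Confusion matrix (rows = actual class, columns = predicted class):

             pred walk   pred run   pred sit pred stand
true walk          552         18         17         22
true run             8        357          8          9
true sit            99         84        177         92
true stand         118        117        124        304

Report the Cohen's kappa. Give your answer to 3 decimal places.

Observed agreement pₒ = trace/N = 1390/2106 = 0.6600
Expected agreement pₑ = Σ (rowᵢ·colᵢ)/N² = (609·777 + 382·576 + 452·326 + 663·427)/2106² = 0.2534
κ = (pₒ − pₑ)/(1 − pₑ) = (0.6600 − 0.2534)/(1 − 0.2534) = 0.545

0.545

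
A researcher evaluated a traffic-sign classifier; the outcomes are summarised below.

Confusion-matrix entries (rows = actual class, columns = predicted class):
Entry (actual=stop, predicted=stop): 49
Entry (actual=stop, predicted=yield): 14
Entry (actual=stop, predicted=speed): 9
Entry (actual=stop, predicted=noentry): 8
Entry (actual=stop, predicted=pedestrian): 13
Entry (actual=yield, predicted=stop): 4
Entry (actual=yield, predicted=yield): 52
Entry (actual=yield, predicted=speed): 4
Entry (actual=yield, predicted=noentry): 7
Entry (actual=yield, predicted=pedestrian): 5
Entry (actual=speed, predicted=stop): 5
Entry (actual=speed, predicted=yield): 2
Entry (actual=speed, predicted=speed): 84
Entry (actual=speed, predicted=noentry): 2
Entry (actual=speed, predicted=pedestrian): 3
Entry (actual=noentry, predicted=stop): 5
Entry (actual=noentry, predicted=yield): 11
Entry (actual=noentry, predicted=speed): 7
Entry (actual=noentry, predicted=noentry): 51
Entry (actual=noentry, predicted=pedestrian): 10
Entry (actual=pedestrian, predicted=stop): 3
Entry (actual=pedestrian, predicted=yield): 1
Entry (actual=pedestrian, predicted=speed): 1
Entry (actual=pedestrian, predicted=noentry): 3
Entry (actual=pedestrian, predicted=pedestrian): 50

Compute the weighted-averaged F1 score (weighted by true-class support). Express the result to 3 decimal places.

0.704

Per-class F1 score (2·TP/(2·TP+FP+FN)):
  stop: TP=49, FP=4+5+5+3=17, FN=14+9+8+13=44 → 98/159 = 0.6164
  yield: TP=52, FP=14+2+11+1=28, FN=4+4+7+5=20 → 104/152 = 0.6842
  speed: TP=84, FP=9+4+7+1=21, FN=5+2+2+3=12 → 168/201 = 0.8358
  noentry: TP=51, FP=8+7+2+3=20, FN=5+11+7+10=33 → 102/155 = 0.6581
  pedestrian: TP=50, FP=13+5+3+10=31, FN=3+1+1+3=8 → 100/139 = 0.7194
Weighted-F1 score = Σ (supportᵢ/N)·F1 scoreᵢ with N=403: (93/403)·0.6164 + (72/403)·0.6842 + (96/403)·0.8358 + (84/403)·0.6581 + (58/403)·0.7194 = 0.704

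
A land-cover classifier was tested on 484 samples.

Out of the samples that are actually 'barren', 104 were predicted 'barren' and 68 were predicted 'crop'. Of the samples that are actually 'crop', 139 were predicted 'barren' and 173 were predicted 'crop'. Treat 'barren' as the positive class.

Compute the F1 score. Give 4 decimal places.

Precision = TP/(TP+FP) = 104/243 = 0.4280
Recall = TP/(TP+FN) = 104/172 = 0.6047
F1 = 2·TP/(2·TP+FP+FN) = 208/415 = 0.5012

0.5012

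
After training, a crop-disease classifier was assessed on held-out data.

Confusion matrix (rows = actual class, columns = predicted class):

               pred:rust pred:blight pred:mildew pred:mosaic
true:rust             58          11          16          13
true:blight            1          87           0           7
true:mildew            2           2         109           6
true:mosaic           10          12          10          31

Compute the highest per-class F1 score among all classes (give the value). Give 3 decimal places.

0.858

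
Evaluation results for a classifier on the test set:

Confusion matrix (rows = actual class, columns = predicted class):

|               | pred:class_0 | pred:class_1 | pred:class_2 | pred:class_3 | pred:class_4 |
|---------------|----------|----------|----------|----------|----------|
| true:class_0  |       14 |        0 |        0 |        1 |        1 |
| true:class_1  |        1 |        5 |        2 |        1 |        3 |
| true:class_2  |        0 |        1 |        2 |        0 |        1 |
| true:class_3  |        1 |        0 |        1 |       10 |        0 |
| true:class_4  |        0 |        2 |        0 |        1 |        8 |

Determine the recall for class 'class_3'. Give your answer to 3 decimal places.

0.833

Take TP from the diagonal, FP from the rest of the 'class_3' prediction marginal, FN from the rest of the 'class_3' actual marginal.
recall = TP/(TP+FN).
class_3: TP=10, FN=1+0+1+0=2 → 10/12 = 0.8333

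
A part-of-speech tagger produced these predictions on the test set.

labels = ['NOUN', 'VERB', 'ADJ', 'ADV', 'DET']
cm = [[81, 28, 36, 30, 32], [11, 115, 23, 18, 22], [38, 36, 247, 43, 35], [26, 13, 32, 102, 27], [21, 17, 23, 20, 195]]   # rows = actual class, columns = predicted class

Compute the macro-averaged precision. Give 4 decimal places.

Per-class precision (TP/(TP+FP)):
  NOUN: TP=81, FP=11+38+26+21=96 → 81/177 = 0.45763
  VERB: TP=115, FP=28+36+13+17=94 → 115/209 = 0.55024
  ADJ: TP=247, FP=36+23+32+23=114 → 247/361 = 0.68421
  ADV: TP=102, FP=30+18+43+20=111 → 102/213 = 0.47887
  DET: TP=195, FP=32+22+35+27=116 → 195/311 = 0.62701
Macro-precision = mean = (0.45763 + 0.55024 + 0.68421 + 0.47887 + 0.62701) / 5 = 0.5596

0.5596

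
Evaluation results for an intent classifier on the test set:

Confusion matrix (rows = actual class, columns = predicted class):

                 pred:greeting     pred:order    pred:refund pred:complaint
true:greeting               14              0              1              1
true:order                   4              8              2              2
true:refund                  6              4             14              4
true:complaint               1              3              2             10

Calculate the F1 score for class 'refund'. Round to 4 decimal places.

0.5957

F1 score = 2·TP/(2·TP+FP+FN).
refund: TP=14, FP=1+2+2=5, FN=6+4+4=14 → 28/47 = 0.59574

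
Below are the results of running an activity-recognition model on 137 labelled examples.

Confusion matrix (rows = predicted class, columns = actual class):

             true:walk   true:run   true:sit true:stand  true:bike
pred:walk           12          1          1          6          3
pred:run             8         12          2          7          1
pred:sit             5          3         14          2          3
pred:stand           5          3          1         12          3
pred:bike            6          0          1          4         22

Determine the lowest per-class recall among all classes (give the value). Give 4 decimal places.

0.3333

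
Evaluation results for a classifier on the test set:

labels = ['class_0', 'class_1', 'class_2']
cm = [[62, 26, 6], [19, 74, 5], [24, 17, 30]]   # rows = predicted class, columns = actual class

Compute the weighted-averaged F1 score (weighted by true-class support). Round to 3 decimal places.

0.639

Per-class F1 score (2·TP/(2·TP+FP+FN)):
  class_0: TP=62, FP=26+6=32, FN=19+24=43 → 124/199 = 0.6231
  class_1: TP=74, FP=19+5=24, FN=26+17=43 → 148/215 = 0.6884
  class_2: TP=30, FP=24+17=41, FN=6+5=11 → 60/112 = 0.5357
Weighted-F1 score = Σ (supportᵢ/N)·F1 scoreᵢ with N=263: (105/263)·0.6231 + (117/263)·0.6884 + (41/263)·0.5357 = 0.639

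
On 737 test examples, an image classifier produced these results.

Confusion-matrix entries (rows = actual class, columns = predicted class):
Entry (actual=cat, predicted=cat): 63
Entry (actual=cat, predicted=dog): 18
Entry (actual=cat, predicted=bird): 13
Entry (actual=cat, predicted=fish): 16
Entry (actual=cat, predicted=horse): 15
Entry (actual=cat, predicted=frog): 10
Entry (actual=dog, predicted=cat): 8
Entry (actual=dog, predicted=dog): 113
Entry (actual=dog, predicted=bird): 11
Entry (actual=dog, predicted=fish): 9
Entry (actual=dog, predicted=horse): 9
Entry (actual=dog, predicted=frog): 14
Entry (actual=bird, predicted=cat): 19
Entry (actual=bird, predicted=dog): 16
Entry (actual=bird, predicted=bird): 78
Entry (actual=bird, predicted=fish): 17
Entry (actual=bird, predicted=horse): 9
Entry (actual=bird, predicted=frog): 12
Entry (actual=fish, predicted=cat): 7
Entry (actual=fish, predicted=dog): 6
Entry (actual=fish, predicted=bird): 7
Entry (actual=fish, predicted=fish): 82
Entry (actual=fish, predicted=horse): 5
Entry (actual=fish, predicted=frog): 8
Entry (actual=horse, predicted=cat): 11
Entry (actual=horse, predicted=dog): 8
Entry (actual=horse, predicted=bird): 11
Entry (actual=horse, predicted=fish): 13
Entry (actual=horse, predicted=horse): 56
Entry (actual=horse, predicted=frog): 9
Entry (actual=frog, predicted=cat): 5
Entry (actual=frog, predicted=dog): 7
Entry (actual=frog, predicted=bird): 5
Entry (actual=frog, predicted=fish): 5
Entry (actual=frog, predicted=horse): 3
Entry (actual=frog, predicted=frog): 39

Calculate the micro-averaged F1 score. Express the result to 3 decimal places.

0.585

Micro-averaging pools counts across classes: ΣTP=431, ΣFP=306, ΣFN=306.
Micro-F1 score = 2·TP/(2·TP+FP+FN) on pooled counts = 0.585 (equals overall accuracy in single-label multiclass).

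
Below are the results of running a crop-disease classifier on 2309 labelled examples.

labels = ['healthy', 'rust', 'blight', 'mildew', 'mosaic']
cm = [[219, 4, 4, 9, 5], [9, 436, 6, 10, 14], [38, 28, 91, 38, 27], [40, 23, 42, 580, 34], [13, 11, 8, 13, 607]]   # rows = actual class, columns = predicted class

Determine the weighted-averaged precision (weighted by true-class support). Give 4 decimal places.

Per-class precision (TP/(TP+FP)):
  healthy: TP=219, FP=9+38+40+13=100 → 219/319 = 0.68652
  rust: TP=436, FP=4+28+23+11=66 → 436/502 = 0.86853
  blight: TP=91, FP=4+6+42+8=60 → 91/151 = 0.60265
  mildew: TP=580, FP=9+10+38+13=70 → 580/650 = 0.89231
  mosaic: TP=607, FP=5+14+27+34=80 → 607/687 = 0.88355
Weighted-precision = Σ (supportᵢ/N)·precisionᵢ with N=2309: (241/2309)·0.68652 + (475/2309)·0.86853 + (222/2309)·0.60265 + (719/2309)·0.89231 + (652/2309)·0.88355 = 0.8356

0.8356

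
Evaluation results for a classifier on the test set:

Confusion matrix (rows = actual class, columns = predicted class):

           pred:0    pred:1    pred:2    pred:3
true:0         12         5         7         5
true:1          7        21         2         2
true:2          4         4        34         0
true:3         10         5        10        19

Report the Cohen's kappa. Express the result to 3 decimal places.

Observed agreement pₒ = trace/N = 86/147 = 0.5850
Expected agreement pₑ = Σ (rowᵢ·colᵢ)/N² = (29·33 + 32·35 + 42·53 + 44·26)/147² = 0.2521
κ = (pₒ − pₑ)/(1 − pₑ) = (0.5850 − 0.2521)/(1 − 0.2521) = 0.445

0.445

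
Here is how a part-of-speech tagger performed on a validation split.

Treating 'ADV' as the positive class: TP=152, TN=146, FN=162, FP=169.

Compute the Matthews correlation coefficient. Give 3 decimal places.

MCC = (TP·TN − FP·FN) / √((TP+FP)(TP+FN)(TN+FP)(TN+FN))
Numerator = 152·146 − 169·162 = -5186
Denominator = √(321·314·315·308) = √9779033880 = 98888.9978
MCC = -5186 / 98888.9978 = -0.052

-0.052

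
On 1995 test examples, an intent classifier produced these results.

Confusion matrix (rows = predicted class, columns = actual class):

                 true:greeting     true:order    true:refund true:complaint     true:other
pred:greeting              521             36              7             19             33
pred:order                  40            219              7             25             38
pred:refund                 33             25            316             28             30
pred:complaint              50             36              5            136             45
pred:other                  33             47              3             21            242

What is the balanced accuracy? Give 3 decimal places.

0.705

Balanced accuracy = mean of per-class recall.
  greeting: recall = 521/677 = 0.7696
  order: recall = 219/363 = 0.6033
  refund: recall = 316/338 = 0.9349
  complaint: recall = 136/229 = 0.5939
  other: recall = 242/388 = 0.6237
Mean = (0.7696 + 0.6033 + 0.9349 + 0.5939 + 0.6237) / 5 = 0.705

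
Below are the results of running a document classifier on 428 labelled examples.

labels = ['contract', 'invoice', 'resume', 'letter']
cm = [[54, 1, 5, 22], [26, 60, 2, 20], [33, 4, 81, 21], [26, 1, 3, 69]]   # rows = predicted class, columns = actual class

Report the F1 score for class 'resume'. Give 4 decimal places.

Treat 'resume' as positive and all other classes as negative.
F1 score = 2·TP/(2·TP+FP+FN).
resume: TP=81, FP=33+4+21=58, FN=5+2+3=10 → 162/230 = 0.70435

0.7043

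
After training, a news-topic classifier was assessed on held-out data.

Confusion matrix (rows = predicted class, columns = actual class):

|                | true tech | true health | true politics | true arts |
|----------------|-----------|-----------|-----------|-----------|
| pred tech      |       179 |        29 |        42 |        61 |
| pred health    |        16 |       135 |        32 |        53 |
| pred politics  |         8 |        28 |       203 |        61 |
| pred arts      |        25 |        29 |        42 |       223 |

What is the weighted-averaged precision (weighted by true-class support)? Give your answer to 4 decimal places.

Per-class precision (TP/(TP+FP)):
  tech: TP=179, FP=29+42+61=132 → 179/311 = 0.57556
  health: TP=135, FP=16+32+53=101 → 135/236 = 0.57203
  politics: TP=203, FP=8+28+61=97 → 203/300 = 0.67667
  arts: TP=223, FP=25+29+42=96 → 223/319 = 0.69906
Weighted-precision = Σ (supportᵢ/N)·precisionᵢ with N=1166: (228/1166)·0.57556 + (221/1166)·0.57203 + (319/1166)·0.67667 + (398/1166)·0.69906 = 0.6447

0.6447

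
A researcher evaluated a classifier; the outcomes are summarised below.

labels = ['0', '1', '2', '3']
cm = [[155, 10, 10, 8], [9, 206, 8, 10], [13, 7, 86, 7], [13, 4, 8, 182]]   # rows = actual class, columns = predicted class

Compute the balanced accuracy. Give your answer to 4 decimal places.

Balanced accuracy = mean of per-class recall.
  0: recall = 155/183 = 0.84699
  1: recall = 206/233 = 0.88412
  2: recall = 86/113 = 0.76106
  3: recall = 182/207 = 0.87923
Mean = (0.84699 + 0.88412 + 0.76106 + 0.87923) / 4 = 0.8429

0.8429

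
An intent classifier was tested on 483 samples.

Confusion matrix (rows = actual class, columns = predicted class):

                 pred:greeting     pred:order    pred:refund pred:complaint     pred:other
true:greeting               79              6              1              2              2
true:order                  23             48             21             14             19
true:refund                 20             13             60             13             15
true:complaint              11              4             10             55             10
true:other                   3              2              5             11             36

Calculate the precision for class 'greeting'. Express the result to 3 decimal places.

precision = TP/(TP+FP).
greeting: TP=79, FP=23+20+11+3=57 → 79/136 = 0.5809

0.581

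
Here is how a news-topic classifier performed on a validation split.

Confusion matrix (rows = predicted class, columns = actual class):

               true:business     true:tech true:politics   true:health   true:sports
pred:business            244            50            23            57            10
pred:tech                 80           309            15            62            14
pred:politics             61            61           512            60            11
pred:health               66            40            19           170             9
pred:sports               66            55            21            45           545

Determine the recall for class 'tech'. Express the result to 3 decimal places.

0.600

One-vs-rest for 'tech': TP = diagonal; FP = other classes predicted 'tech'; FN = 'tech' predicted as other.
recall = TP/(TP+FN).
tech: TP=309, FN=50+61+40+55=206 → 309/515 = 0.6000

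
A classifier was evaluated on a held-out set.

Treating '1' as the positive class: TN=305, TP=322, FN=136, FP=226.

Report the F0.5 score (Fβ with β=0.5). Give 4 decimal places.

Fβ = (1+β²)·TP / ((1+β²)·TP + β²·FN + FP), with β²=1/4
= 1.25·322 / (1.25·322 + 0.25·136 + 226) = 0.6075

0.6075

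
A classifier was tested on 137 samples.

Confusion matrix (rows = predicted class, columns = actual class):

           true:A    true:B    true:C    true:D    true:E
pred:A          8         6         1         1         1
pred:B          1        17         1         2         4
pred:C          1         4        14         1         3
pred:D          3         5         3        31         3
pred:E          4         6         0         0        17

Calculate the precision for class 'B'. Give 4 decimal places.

0.6800

Treat 'B' as positive and all other classes as negative.
precision = TP/(TP+FP).
B: TP=17, FP=1+1+2+4=8 → 17/25 = 0.68000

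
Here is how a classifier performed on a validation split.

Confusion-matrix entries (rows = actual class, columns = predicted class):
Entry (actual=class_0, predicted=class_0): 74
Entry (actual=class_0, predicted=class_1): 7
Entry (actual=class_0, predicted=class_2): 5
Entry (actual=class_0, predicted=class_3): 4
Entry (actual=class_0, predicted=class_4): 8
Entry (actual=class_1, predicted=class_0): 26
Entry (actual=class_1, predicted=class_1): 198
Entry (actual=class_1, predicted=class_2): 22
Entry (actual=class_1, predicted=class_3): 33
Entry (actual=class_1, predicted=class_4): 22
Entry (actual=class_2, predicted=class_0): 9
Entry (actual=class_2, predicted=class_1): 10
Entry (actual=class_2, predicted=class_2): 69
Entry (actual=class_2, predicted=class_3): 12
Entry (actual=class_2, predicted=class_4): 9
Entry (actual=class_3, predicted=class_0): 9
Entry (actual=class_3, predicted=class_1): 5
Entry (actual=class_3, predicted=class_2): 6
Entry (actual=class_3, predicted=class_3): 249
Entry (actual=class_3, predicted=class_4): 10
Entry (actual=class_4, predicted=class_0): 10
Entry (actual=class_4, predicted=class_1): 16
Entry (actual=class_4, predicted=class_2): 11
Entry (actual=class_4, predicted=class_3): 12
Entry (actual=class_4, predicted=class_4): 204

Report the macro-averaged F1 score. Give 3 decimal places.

0.733

Per-class F1 score (2·TP/(2·TP+FP+FN)):
  class_0: TP=74, FP=26+9+9+10=54, FN=7+5+4+8=24 → 148/226 = 0.6549
  class_1: TP=198, FP=7+10+5+16=38, FN=26+22+33+22=103 → 396/537 = 0.7374
  class_2: TP=69, FP=5+22+6+11=44, FN=9+10+12+9=40 → 138/222 = 0.6216
  class_3: TP=249, FP=4+33+12+12=61, FN=9+5+6+10=30 → 498/589 = 0.8455
  class_4: TP=204, FP=8+22+9+10=49, FN=10+16+11+12=49 → 408/506 = 0.8063
Macro-F1 score = mean = (0.6549 + 0.7374 + 0.6216 + 0.8455 + 0.8063) / 5 = 0.733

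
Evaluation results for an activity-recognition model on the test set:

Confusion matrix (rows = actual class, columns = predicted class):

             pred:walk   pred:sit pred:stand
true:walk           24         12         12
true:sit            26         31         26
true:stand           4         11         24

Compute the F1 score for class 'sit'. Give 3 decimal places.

0.453

One-vs-rest for 'sit': TP = diagonal; FP = other classes predicted 'sit'; FN = 'sit' predicted as other.
F1 score = 2·TP/(2·TP+FP+FN).
sit: TP=31, FP=12+11=23, FN=26+26=52 → 62/137 = 0.4526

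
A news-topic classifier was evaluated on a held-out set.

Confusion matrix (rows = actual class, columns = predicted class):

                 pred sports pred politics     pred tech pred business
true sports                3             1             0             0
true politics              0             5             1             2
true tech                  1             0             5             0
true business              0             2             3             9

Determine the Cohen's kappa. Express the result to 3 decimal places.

0.565

Observed agreement pₒ = trace/N = 22/32 = 0.6875
Expected agreement pₑ = Σ (rowᵢ·colᵢ)/N² = (4·4 + 8·8 + 6·9 + 14·11)/32² = 0.2813
κ = (pₒ − pₑ)/(1 − pₑ) = (0.6875 − 0.2813)/(1 − 0.2813) = 0.565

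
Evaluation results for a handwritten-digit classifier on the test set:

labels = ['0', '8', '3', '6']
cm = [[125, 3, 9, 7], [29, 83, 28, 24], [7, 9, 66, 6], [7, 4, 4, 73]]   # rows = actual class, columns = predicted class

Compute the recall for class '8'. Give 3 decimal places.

One-vs-rest for '8': TP = diagonal; FP = other classes predicted '8'; FN = '8' predicted as other.
recall = TP/(TP+FN).
8: TP=83, FN=29+28+24=81 → 83/164 = 0.5061

0.506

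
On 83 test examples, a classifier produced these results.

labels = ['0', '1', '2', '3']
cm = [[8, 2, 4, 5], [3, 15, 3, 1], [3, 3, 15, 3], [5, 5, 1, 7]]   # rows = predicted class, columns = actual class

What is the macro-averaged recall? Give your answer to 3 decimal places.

Per-class recall (TP/(TP+FN)):
  0: TP=8, FN=3+3+5=11 → 8/19 = 0.4211
  1: TP=15, FN=2+3+5=10 → 15/25 = 0.6000
  2: TP=15, FN=4+3+1=8 → 15/23 = 0.6522
  3: TP=7, FN=5+1+3=9 → 7/16 = 0.4375
Macro-recall = mean = (0.4211 + 0.6000 + 0.6522 + 0.4375) / 4 = 0.528

0.528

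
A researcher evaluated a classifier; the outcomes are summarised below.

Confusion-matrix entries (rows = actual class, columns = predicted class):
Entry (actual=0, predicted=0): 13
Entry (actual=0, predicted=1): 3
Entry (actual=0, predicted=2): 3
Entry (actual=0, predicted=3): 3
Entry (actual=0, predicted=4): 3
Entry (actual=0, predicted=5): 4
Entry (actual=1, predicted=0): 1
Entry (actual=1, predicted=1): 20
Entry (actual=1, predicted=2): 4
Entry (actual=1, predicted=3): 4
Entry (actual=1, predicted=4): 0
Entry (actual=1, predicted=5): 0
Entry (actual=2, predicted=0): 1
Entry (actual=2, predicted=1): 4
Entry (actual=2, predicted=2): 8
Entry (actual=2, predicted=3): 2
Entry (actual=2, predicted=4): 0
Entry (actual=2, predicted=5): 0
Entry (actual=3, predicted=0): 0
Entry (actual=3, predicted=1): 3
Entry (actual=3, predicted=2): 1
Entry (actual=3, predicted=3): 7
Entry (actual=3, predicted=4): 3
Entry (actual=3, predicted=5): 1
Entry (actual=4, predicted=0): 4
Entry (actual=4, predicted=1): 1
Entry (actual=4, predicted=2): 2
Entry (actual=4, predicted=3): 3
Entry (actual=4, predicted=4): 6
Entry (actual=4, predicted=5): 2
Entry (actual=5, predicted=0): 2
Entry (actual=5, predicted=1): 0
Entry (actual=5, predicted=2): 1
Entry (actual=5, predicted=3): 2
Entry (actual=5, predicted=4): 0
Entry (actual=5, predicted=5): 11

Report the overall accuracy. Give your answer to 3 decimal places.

Accuracy = trace / total = (13+20+8+7+6+11=65) / 122 = 65/122 = 0.533

0.533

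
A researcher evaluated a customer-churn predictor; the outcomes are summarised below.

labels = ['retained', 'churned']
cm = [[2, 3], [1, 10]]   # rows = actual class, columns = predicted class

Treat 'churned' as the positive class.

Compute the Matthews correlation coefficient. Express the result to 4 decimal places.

MCC = (TP·TN − FP·FN) / √((TP+FP)(TP+FN)(TN+FP)(TN+FN))
Numerator = 10·2 − 3·1 = 17
Denominator = √(13·11·5·3) = √2145 = 46.3141
MCC = 17 / 46.3141 = 0.3671

0.3671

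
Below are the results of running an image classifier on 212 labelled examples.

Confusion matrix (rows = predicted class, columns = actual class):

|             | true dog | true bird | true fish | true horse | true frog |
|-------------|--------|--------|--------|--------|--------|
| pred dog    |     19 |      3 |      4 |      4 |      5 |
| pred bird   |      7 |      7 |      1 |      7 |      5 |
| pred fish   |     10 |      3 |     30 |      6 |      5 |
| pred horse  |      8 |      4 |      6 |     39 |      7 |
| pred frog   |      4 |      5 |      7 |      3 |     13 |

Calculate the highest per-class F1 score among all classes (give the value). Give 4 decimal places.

0.6341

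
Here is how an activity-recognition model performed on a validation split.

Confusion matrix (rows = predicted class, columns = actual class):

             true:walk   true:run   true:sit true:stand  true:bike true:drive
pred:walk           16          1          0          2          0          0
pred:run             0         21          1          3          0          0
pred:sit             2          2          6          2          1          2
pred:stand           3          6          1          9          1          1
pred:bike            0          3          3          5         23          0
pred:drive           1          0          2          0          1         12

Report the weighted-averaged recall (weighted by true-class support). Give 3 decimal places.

Per-class recall (TP/(TP+FN)):
  walk: TP=16, FN=0+2+3+0+1=6 → 16/22 = 0.7273
  run: TP=21, FN=1+2+6+3+0=12 → 21/33 = 0.6364
  sit: TP=6, FN=0+1+1+3+2=7 → 6/13 = 0.4615
  stand: TP=9, FN=2+3+2+5+0=12 → 9/21 = 0.4286
  bike: TP=23, FN=0+0+1+1+1=3 → 23/26 = 0.8846
  drive: TP=12, FN=0+0+2+1+0=3 → 12/15 = 0.8000
Weighted-recall = Σ (supportᵢ/N)·recallᵢ with N=130: (22/130)·0.7273 + (33/130)·0.6364 + (13/130)·0.4615 + (21/130)·0.4286 + (26/130)·0.8846 + (15/130)·0.8000 = 0.669

0.669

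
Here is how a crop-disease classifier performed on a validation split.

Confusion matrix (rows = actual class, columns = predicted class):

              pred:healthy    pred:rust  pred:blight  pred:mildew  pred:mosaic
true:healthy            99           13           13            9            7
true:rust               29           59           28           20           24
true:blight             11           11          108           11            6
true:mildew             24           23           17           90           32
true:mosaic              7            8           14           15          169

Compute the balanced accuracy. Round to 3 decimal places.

Balanced accuracy = mean of per-class recall.
  healthy: recall = 99/141 = 0.7021
  rust: recall = 59/160 = 0.3688
  blight: recall = 108/147 = 0.7347
  mildew: recall = 90/186 = 0.4839
  mosaic: recall = 169/213 = 0.7934
Mean = (0.7021 + 0.3688 + 0.7347 + 0.4839 + 0.7934) / 5 = 0.617

0.617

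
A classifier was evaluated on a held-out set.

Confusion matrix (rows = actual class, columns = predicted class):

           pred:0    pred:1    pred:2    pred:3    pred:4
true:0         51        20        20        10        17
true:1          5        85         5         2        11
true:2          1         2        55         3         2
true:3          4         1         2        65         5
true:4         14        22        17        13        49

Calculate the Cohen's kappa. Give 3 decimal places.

0.543

Observed agreement pₒ = trace/N = 305/481 = 0.6341
Expected agreement pₑ = Σ (rowᵢ·colᵢ)/N² = (118·75 + 108·130 + 63·99 + 77·93 + 115·84)/481² = 0.1986
κ = (pₒ − pₑ)/(1 − pₑ) = (0.6341 − 0.1986)/(1 − 0.1986) = 0.543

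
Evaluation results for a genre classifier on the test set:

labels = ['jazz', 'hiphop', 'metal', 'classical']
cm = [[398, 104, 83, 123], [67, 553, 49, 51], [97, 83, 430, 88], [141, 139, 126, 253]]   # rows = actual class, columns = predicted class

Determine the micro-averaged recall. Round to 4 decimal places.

Micro-averaging pools counts across classes: ΣTP=1634, ΣFP=1151, ΣFN=1151.
Micro-recall = TP/(TP+FN) on pooled counts = 0.5867 (equals overall accuracy in single-label multiclass).

0.5867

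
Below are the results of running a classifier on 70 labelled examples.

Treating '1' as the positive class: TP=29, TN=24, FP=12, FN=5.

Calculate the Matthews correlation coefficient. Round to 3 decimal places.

MCC = (TP·TN − FP·FN) / √((TP+FP)(TP+FN)(TN+FP)(TN+FN))
Numerator = 29·24 − 12·5 = 636
Denominator = √(41·34·36·29) = √1455336 = 1206.3731
MCC = 636 / 1206.3731 = 0.527

0.527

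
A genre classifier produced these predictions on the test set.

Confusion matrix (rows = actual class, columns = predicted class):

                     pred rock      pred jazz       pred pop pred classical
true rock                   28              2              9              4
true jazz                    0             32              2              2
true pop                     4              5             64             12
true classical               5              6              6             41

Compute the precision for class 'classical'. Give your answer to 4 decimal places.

precision = TP/(TP+FP).
classical: TP=41, FP=4+2+12=18 → 41/59 = 0.69492

0.6949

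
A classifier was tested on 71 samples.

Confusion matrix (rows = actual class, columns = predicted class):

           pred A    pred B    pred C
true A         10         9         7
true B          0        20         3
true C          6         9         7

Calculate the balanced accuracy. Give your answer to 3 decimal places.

Balanced accuracy = mean of per-class recall.
  A: recall = 10/26 = 0.3846
  B: recall = 20/23 = 0.8696
  C: recall = 7/22 = 0.3182
Mean = (0.3846 + 0.8696 + 0.3182) / 3 = 0.524

0.524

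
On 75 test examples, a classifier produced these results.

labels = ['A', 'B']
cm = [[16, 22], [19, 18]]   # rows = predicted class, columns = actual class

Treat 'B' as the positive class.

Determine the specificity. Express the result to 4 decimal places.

0.4571

Specificity = TN/(TN+FP) = 16/(16+19) = 0.4571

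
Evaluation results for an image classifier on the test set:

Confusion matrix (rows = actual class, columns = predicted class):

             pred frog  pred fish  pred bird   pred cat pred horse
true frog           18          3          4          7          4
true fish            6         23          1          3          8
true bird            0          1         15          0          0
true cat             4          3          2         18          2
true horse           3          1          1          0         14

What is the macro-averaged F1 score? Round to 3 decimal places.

0.635

Per-class F1 score (2·TP/(2·TP+FP+FN)):
  frog: TP=18, FP=6+0+4+3=13, FN=3+4+7+4=18 → 36/67 = 0.5373
  fish: TP=23, FP=3+1+3+1=8, FN=6+1+3+8=18 → 46/72 = 0.6389
  bird: TP=15, FP=4+1+2+1=8, FN=0+1+0+0=1 → 30/39 = 0.7692
  cat: TP=18, FP=7+3+0+0=10, FN=4+3+2+2=11 → 36/57 = 0.6316
  horse: TP=14, FP=4+8+0+2=14, FN=3+1+1+0=5 → 28/47 = 0.5957
Macro-F1 score = mean = (0.5373 + 0.6389 + 0.7692 + 0.6316 + 0.5957) / 5 = 0.635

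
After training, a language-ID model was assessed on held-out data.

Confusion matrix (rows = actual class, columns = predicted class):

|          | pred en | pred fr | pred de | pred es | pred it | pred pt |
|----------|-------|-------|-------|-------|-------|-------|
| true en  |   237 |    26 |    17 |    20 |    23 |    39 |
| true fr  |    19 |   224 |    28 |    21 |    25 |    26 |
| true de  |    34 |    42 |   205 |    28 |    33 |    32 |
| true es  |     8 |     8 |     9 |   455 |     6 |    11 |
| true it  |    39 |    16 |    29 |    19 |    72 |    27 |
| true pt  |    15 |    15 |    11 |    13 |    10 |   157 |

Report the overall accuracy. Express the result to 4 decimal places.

Accuracy = trace / total = (237+224+205+455+72+157=1350) / 1999 = 1350/1999 = 0.6753

0.6753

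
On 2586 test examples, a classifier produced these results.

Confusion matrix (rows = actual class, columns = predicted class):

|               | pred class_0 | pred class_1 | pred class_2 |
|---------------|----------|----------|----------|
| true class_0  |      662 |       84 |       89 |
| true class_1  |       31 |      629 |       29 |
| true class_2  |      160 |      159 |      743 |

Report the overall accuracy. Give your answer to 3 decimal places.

Accuracy = trace / total = (662+629+743=2034) / 2586 = 2034/2586 = 0.787

0.787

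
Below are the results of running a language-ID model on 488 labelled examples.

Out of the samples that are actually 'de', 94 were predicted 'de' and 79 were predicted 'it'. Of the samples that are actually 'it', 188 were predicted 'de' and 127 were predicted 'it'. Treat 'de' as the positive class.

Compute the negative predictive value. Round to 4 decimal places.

0.6165

NPV = TN/(TN+FN) = 127/(127+79) = 0.6165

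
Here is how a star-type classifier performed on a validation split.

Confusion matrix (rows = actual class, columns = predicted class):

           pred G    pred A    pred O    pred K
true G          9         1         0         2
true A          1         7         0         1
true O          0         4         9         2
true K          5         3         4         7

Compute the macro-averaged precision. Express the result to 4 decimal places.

0.5856

Per-class precision (TP/(TP+FP)):
  G: TP=9, FP=1+0+5=6 → 9/15 = 0.60000
  A: TP=7, FP=1+4+3=8 → 7/15 = 0.46667
  O: TP=9, FP=0+0+4=4 → 9/13 = 0.69231
  K: TP=7, FP=2+1+2=5 → 7/12 = 0.58333
Macro-precision = mean = (0.60000 + 0.46667 + 0.69231 + 0.58333) / 4 = 0.5856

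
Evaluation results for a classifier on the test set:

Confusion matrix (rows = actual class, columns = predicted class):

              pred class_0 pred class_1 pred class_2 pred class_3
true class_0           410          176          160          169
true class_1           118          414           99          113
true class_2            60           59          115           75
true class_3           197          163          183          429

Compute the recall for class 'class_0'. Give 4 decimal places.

0.4481

Treat 'class_0' as positive and all other classes as negative.
recall = TP/(TP+FN).
class_0: TP=410, FN=176+160+169=505 → 410/915 = 0.44809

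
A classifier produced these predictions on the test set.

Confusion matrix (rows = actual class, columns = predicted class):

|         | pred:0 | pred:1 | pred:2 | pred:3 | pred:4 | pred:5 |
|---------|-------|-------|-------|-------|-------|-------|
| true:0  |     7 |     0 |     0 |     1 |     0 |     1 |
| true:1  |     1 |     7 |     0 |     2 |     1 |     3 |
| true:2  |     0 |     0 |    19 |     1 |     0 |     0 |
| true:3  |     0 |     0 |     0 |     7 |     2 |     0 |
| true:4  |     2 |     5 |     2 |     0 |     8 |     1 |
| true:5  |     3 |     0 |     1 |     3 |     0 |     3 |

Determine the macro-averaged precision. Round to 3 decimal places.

Per-class precision (TP/(TP+FP)):
  0: TP=7, FP=1+0+0+2+3=6 → 7/13 = 0.5385
  1: TP=7, FP=0+0+0+5+0=5 → 7/12 = 0.5833
  2: TP=19, FP=0+0+0+2+1=3 → 19/22 = 0.8636
  3: TP=7, FP=1+2+1+0+3=7 → 7/14 = 0.5000
  4: TP=8, FP=0+1+0+2+0=3 → 8/11 = 0.7273
  5: TP=3, FP=1+3+0+0+1=5 → 3/8 = 0.3750
Macro-precision = mean = (0.5385 + 0.5833 + 0.8636 + 0.5000 + 0.7273 + 0.3750) / 6 = 0.598

0.598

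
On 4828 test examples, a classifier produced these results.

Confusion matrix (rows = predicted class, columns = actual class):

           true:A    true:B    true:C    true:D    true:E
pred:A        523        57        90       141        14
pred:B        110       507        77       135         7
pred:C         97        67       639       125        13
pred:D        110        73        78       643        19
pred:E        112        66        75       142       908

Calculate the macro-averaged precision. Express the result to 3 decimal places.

0.663

Per-class precision (TP/(TP+FP)):
  A: TP=523, FP=57+90+141+14=302 → 523/825 = 0.6339
  B: TP=507, FP=110+77+135+7=329 → 507/836 = 0.6065
  C: TP=639, FP=97+67+125+13=302 → 639/941 = 0.6791
  D: TP=643, FP=110+73+78+19=280 → 643/923 = 0.6966
  E: TP=908, FP=112+66+75+142=395 → 908/1303 = 0.6969
Macro-precision = mean = (0.6339 + 0.6065 + 0.6791 + 0.6966 + 0.6969) / 5 = 0.663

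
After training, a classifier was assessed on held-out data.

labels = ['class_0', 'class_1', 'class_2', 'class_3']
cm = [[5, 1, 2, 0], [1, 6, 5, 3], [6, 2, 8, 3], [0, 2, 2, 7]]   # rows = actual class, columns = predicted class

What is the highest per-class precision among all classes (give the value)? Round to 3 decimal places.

0.545

Per-class precision (TP/(TP+FP)):
  class_0: TP=5, FP=1+6+0=7 → 5/12 = 0.4167
  class_1: TP=6, FP=1+2+2=5 → 6/11 = 0.5455
  class_2: TP=8, FP=2+5+2=9 → 8/17 = 0.4706
  class_3: TP=7, FP=0+3+3=6 → 7/13 = 0.5385
Highest is class 'class_1' with precision = 0.545.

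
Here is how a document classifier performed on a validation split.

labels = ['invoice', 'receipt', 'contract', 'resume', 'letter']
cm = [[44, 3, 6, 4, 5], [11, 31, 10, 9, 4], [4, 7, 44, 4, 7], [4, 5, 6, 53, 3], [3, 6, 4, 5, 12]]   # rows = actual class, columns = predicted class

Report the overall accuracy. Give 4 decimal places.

Accuracy = trace / total = (44+31+44+53+12=184) / 294 = 184/294 = 0.6259

0.6259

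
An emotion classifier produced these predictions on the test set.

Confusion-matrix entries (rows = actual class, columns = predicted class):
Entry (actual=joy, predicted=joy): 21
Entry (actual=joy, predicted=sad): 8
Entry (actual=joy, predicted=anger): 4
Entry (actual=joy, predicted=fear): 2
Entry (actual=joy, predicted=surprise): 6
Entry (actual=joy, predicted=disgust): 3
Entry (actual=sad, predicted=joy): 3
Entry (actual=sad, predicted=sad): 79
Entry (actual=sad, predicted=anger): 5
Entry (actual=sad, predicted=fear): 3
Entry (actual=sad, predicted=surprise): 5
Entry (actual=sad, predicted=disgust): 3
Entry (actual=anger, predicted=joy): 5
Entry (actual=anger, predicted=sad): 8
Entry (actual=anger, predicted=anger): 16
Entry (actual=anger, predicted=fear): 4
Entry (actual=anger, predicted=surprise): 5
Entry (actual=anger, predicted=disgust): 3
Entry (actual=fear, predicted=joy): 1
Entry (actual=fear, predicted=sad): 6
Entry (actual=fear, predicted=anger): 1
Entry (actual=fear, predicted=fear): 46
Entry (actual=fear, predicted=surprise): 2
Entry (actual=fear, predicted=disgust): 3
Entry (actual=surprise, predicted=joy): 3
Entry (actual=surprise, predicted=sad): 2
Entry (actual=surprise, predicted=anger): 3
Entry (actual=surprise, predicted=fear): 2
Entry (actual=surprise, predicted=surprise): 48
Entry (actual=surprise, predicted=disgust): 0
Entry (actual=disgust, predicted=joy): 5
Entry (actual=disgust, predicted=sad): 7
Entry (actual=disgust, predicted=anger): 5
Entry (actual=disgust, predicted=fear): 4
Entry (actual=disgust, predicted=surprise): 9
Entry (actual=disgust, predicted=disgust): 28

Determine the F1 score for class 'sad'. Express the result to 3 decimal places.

Take TP from the diagonal, FP from the rest of the 'sad' prediction marginal, FN from the rest of the 'sad' actual marginal.
F1 score = 2·TP/(2·TP+FP+FN).
sad: TP=79, FP=8+8+6+2+7=31, FN=3+5+3+5+3=19 → 158/208 = 0.7596

0.760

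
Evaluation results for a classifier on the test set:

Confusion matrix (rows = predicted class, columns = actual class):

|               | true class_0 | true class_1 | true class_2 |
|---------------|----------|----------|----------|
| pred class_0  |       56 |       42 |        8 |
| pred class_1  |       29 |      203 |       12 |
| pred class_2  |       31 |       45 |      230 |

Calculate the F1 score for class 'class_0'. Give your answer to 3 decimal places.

Take TP from the diagonal, FP from the rest of the 'class_0' prediction marginal, FN from the rest of the 'class_0' actual marginal.
F1 score = 2·TP/(2·TP+FP+FN).
class_0: TP=56, FP=42+8=50, FN=29+31=60 → 112/222 = 0.5045

0.505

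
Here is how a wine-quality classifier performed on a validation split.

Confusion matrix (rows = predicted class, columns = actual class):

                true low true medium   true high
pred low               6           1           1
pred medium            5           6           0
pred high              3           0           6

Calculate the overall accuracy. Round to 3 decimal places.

0.643

Accuracy = trace / total = (6+6+6=18) / 28 = 18/28 = 0.643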